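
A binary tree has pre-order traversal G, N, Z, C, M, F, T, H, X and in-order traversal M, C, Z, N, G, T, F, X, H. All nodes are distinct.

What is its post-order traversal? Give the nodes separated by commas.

The first element of pre-order is the root; it splits in-order into left and right subtrees.
Root G: left subtree has 4 nodes {M, C, Z, N}, right has 4 {T, F, X, H}.
  Root N: left subtree has 3 nodes {M, C, Z}, right has 0 { }.
    Root Z: left subtree has 2 nodes {M, C}, right has 0 { }.
      Root C: left subtree has 1 node {M}, right has 0 { }.
  Root F: left subtree has 1 node {T}, right has 2 {X, H}.
    Root H: left subtree has 1 node {X}, right has 0 { }.

M, C, Z, N, T, X, H, F, G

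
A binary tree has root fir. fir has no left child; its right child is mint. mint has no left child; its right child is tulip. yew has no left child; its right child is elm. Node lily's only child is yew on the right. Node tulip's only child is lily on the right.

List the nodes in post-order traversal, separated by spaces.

Post-order visits the left subtree, then the right subtree, then the node.
At fir: no left child.
At fir: go right to mint.
  At mint: no left child.
  At mint: go right to tulip.
    At tulip: no left child.
    At tulip: go right to lily.
      At lily: no left child.
      At lily: go right to yew.
        At yew: no left child.
        At yew: go right to elm.
          elm is a leaf — visit elm.
        Visit yew.
      Visit lily.
    Visit tulip.
  Visit mint.
Visit fir.

elm yew lily tulip mint fir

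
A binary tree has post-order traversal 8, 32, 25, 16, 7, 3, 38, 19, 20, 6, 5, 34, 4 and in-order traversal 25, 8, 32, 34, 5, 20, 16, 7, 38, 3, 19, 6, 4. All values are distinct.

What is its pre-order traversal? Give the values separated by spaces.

4 34 25 32 8 5 6 20 19 38 7 16 3

The last element of post-order is the root; it splits in-order into left and right subtrees.
Root 4: left subtree has 12 nodes {25, 8, 32, 34, 5, 20, 16, 7, 38, 3, 19, 6}, right has 0 { }.
  Root 34: left subtree has 3 nodes {25, 8, 32}, right has 8 {5, 20, 16, 7, 38, 3, 19, 6}.
    Root 25: left subtree has 0 nodes { }, right has 2 {8, 32}.
      Root 32: left subtree has 1 node {8}, right has 0 { }.
    Root 5: left subtree has 0 nodes { }, right has 7 {20, 16, 7, 38, 3, 19, 6}.
      Root 6: left subtree has 6 nodes {20, 16, 7, 38, 3, 19}, right has 0 { }.
        Root 20: left subtree has 0 nodes { }, right has 5 {16, 7, 38, 3, 19}.
          Root 19: left subtree has 4 nodes {16, 7, 38, 3}, right has 0 { }.
            Root 38: left subtree has 2 nodes {16, 7}, right has 1 {3}.
              Root 7: left subtree has 1 node {16}, right has 0 { }.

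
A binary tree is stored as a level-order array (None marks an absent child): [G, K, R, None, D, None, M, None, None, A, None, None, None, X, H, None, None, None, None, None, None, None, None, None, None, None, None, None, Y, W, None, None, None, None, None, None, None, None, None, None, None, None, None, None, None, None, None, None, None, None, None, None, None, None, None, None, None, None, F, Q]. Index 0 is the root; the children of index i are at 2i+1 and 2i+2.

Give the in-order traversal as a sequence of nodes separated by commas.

In-order visits the left subtree, then the node, then the right subtree.
At G: go left to K.
  At K: no left child.
  Visit K.
  At K: go right to D.
    At D: go left to A.
      A is a leaf — visit A.
    Visit D.
    At D: no right child.
Visit G.
At G: go right to R.
  At R: no left child.
  Visit R.
  At R: go right to M.
    At M: go left to X.
      At X: no left child.
      Visit X.
      At X: go right to Y.
        At Y: no left child.
        Visit Y.
        At Y: go right to F.
          F is a leaf — visit F.
    Visit M.
    At M: go right to H.
      At H: go left to W.
        At W: go left to Q.
          Q is a leaf — visit Q.
        Visit W.
        At W: no right child.
      Visit H.
      At H: no right child.

K, A, D, G, R, X, Y, F, M, Q, W, H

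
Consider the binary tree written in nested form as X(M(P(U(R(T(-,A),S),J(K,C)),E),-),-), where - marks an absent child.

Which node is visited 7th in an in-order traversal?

In-order visits the left subtree, then the node, then the right subtree.
At X: go left to M.
  At M: go left to P.
    At P: go left to U.
      At U: go left to R.
        At R: go left to T.
          At T: no left child.
          Visit T.
          At T: go right to A.
            A is a leaf — visit A.
        Visit R.
        At R: go right to S.
          S is a leaf — visit S.
      Visit U.
      At U: go right to J.
        At J: go left to K.
          K is a leaf — visit K.
        Visit J.
        At J: go right to C.
          C is a leaf — visit C.
    Visit P.
    At P: go right to E.
      E is a leaf — visit E.
  Visit M.
  At M: no right child.
Visit X.
At X: no right child.
Full in-order sequence: T, A, R, S, U, K, J, C, P, E, M, X.

J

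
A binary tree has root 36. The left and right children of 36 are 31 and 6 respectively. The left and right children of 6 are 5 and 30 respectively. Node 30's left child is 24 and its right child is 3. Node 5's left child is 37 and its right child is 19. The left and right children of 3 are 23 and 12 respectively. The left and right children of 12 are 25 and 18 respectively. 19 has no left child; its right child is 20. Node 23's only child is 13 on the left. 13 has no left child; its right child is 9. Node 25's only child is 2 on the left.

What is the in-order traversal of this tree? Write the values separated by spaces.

31 36 37 5 19 20 6 24 30 13 9 23 3 2 25 12 18

In-order visits the left subtree, then the node, then the right subtree.
At 36: go left to 31.
  31 is a leaf — visit 31.
Visit 36.
At 36: go right to 6.
  At 6: go left to 5.
    At 5: go left to 37.
      37 is a leaf — visit 37.
    Visit 5.
    At 5: go right to 19.
      At 19: no left child.
      Visit 19.
      At 19: go right to 20.
        20 is a leaf — visit 20.
  Visit 6.
  At 6: go right to 30.
    At 30: go left to 24.
      24 is a leaf — visit 24.
    Visit 30.
    At 30: go right to 3.
      At 3: go left to 23.
        At 23: go left to 13.
          At 13: no left child.
          Visit 13.
          At 13: go right to 9.
            9 is a leaf — visit 9.
        Visit 23.
        At 23: no right child.
      Visit 3.
      At 3: go right to 12.
        At 12: go left to 25.
          At 25: go left to 2.
            2 is a leaf — visit 2.
          Visit 25.
          At 25: no right child.
        Visit 12.
        At 12: go right to 18.
          18 is a leaf — visit 18.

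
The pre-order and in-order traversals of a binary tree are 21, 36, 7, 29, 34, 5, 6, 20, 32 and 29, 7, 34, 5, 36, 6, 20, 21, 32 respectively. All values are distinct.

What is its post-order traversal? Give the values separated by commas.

The first element of pre-order is the root; it splits in-order into left and right subtrees.
Root 21: left subtree has 7 nodes {29, 7, 34, 5, 36, 6, 20}, right has 1 {32}.
  Root 36: left subtree has 4 nodes {29, 7, 34, 5}, right has 2 {6, 20}.
    Root 7: left subtree has 1 node {29}, right has 2 {34, 5}.
      Root 34: left subtree has 0 nodes { }, right has 1 {5}.
    Root 6: left subtree has 0 nodes { }, right has 1 {20}.

29, 5, 34, 7, 20, 6, 36, 32, 21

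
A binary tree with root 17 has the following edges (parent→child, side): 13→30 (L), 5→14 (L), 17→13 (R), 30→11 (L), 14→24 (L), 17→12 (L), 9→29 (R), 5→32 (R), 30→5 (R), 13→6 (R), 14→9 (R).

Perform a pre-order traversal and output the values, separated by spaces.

17 12 13 30 11 5 14 24 9 29 32 6

Pre-order visits the node, then its left subtree, then its right subtree.
Visit 17.
At 17: go left to 12.
  12 is a leaf — visit 12.
At 17: go right to 13.
  Visit 13.
  At 13: go left to 30.
    Visit 30.
    At 30: go left to 11.
      11 is a leaf — visit 11.
    At 30: go right to 5.
      Visit 5.
      At 5: go left to 14.
        Visit 14.
        At 14: go left to 24.
          24 is a leaf — visit 24.
        At 14: go right to 9.
          Visit 9.
          At 9: no left child.
          At 9: go right to 29.
            29 is a leaf — visit 29.
      At 5: go right to 32.
        32 is a leaf — visit 32.
  At 13: go right to 6.
    6 is a leaf — visit 6.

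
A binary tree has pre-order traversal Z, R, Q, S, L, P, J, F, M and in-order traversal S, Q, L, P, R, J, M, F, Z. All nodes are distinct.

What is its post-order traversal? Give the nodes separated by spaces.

The first element of pre-order is the root; it splits in-order into left and right subtrees.
Root Z: left subtree has 8 nodes {S, Q, L, P, R, J, M, F}, right has 0 { }.
  Root R: left subtree has 4 nodes {S, Q, L, P}, right has 3 {J, M, F}.
    Root Q: left subtree has 1 node {S}, right has 2 {L, P}.
      Root L: left subtree has 0 nodes { }, right has 1 {P}.
    Root J: left subtree has 0 nodes { }, right has 2 {M, F}.
      Root F: left subtree has 1 node {M}, right has 0 { }.

S P L Q M F J R Z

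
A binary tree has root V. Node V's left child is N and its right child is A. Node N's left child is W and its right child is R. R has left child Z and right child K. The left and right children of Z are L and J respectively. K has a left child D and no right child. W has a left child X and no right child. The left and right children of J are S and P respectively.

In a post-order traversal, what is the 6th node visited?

Post-order visits the left subtree, then the right subtree, then the node.
At V: go left to N.
  At N: go left to W.
    At W: go left to X.
      X is a leaf — visit X.
    At W: no right child.
    Visit W.
  At N: go right to R.
    At R: go left to Z.
      At Z: go left to L.
        L is a leaf — visit L.
      At Z: go right to J.
        At J: go left to S.
          S is a leaf — visit S.
        At J: go right to P.
          P is a leaf — visit P.
        Visit J.
      Visit Z.
    At R: go right to K.
      At K: go left to D.
        D is a leaf — visit D.
      At K: no right child.
      Visit K.
    Visit R.
  Visit N.
At V: go right to A.
  A is a leaf — visit A.
Visit V.
Full post-order sequence: X, W, L, S, P, J, Z, D, K, R, N, A, V.

J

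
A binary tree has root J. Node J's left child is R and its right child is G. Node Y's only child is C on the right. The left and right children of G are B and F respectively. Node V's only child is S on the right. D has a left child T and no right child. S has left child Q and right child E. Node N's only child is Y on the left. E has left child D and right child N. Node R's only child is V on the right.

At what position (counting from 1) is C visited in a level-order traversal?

Level-order visits nodes level by level from the root, left to right within each level.
Level 0: J
Level 1: R, G
Level 2: V, B, F
Level 3: S
Level 4: Q, E
Level 5: D, N
Level 6: T, Y
Level 7: C
Full level-order sequence: J, R, G, V, B, F, S, Q, E, D, N, T, Y, C.

14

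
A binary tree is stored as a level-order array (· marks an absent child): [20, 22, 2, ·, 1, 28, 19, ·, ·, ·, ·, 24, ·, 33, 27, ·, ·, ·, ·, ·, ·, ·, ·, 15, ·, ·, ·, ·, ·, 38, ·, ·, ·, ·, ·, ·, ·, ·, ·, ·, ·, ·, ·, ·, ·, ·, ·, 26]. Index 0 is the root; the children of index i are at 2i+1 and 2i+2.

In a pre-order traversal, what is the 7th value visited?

Pre-order visits the node, then its left subtree, then its right subtree.
Visit 20.
At 20: go left to 22.
  Visit 22.
  At 22: no left child.
  At 22: go right to 1.
    1 is a leaf — visit 1.
At 20: go right to 2.
  Visit 2.
  At 2: go left to 28.
    Visit 28.
    At 28: go left to 24.
      Visit 24.
      At 24: go left to 15.
        Visit 15.
        At 15: go left to 26.
          26 is a leaf — visit 26.
        At 15: no right child.
      At 24: no right child.
    At 28: no right child.
  At 2: go right to 19.
    Visit 19.
    At 19: go left to 33.
      33 is a leaf — visit 33.
    At 19: go right to 27.
      Visit 27.
      At 27: go left to 38.
        38 is a leaf — visit 38.
      At 27: no right child.
Full pre-order sequence: 20, 22, 1, 2, 28, 24, 15, 26, 19, 33, 27, 38.

15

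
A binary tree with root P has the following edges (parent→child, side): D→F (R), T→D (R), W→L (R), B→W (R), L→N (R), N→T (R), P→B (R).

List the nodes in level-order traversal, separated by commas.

Level-order visits nodes level by level from the root, left to right within each level.
Level 0: P
Level 1: B
Level 2: W
Level 3: L
Level 4: N
Level 5: T
Level 6: D
Level 7: F

P, B, W, L, N, T, D, F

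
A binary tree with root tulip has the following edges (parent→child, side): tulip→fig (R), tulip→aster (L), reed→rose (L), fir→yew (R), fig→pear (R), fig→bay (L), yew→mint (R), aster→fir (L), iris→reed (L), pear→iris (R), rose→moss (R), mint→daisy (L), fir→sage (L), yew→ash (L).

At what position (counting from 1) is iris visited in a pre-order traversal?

12

Pre-order visits the node, then its left subtree, then its right subtree.
Visit tulip.
At tulip: go left to aster.
  Visit aster.
  At aster: go left to fir.
    Visit fir.
    At fir: go left to sage.
      sage is a leaf — visit sage.
    At fir: go right to yew.
      Visit yew.
      At yew: go left to ash.
        ash is a leaf — visit ash.
      At yew: go right to mint.
        Visit mint.
        At mint: go left to daisy.
          daisy is a leaf — visit daisy.
        At mint: no right child.
  At aster: no right child.
At tulip: go right to fig.
  Visit fig.
  At fig: go left to bay.
    bay is a leaf — visit bay.
  At fig: go right to pear.
    Visit pear.
    At pear: no left child.
    At pear: go right to iris.
      Visit iris.
      At iris: go left to reed.
        Visit reed.
        At reed: go left to rose.
          Visit rose.
          At rose: no left child.
          At rose: go right to moss.
            moss is a leaf — visit moss.
        At reed: no right child.
      At iris: no right child.
Full pre-order sequence: tulip, aster, fir, sage, yew, ash, mint, daisy, fig, bay, pear, iris, reed, rose, moss.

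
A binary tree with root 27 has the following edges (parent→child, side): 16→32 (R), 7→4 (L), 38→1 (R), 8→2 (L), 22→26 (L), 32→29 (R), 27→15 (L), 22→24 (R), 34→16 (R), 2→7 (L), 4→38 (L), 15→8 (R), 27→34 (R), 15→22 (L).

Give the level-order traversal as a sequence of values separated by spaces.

27 15 34 22 8 16 26 24 2 32 7 29 4 38 1

Level-order visits nodes level by level from the root, left to right within each level.
Level 0: 27
Level 1: 15, 34
Level 2: 22, 8, 16
Level 3: 26, 24, 2, 32
Level 4: 7, 29
Level 5: 4
Level 6: 38
Level 7: 1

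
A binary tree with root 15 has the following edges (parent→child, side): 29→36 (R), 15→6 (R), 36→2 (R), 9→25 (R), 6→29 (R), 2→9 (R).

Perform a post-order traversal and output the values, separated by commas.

25, 9, 2, 36, 29, 6, 15

Post-order visits the left subtree, then the right subtree, then the node.
At 15: no left child.
At 15: go right to 6.
  At 6: no left child.
  At 6: go right to 29.
    At 29: no left child.
    At 29: go right to 36.
      At 36: no left child.
      At 36: go right to 2.
        At 2: no left child.
        At 2: go right to 9.
          At 9: no left child.
          At 9: go right to 25.
            25 is a leaf — visit 25.
          Visit 9.
        Visit 2.
      Visit 36.
    Visit 29.
  Visit 6.
Visit 15.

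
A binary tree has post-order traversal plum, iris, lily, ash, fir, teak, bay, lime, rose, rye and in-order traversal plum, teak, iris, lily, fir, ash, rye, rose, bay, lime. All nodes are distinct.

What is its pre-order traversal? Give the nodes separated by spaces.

rye teak plum fir lily iris ash rose lime bay

The last element of post-order is the root; it splits in-order into left and right subtrees.
Root rye: left subtree has 6 nodes {plum, teak, iris, lily, fir, ash}, right has 3 {rose, bay, lime}.
  Root teak: left subtree has 1 node {plum}, right has 4 {iris, lily, fir, ash}.
    Root fir: left subtree has 2 nodes {iris, lily}, right has 1 {ash}.
      Root lily: left subtree has 1 node {iris}, right has 0 { }.
  Root rose: left subtree has 0 nodes { }, right has 2 {bay, lime}.
    Root lime: left subtree has 1 node {bay}, right has 0 { }.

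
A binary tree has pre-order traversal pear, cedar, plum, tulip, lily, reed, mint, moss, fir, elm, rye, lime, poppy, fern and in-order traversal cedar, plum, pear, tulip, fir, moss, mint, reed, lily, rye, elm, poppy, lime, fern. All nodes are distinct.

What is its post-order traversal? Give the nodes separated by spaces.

plum cedar fir moss mint reed rye poppy fern lime elm lily tulip pear

The first element of pre-order is the root; it splits in-order into left and right subtrees.
Root pear: left subtree has 2 nodes {cedar, plum}, right has 11 {tulip, fir, moss, mint, reed, lily, rye, elm, poppy, lime, fern}.
  Root cedar: left subtree has 0 nodes { }, right has 1 {plum}.
  Root tulip: left subtree has 0 nodes { }, right has 10 {fir, moss, mint, reed, lily, rye, elm, poppy, lime, fern}.
    Root lily: left subtree has 4 nodes {fir, moss, mint, reed}, right has 5 {rye, elm, poppy, lime, fern}.
      Root reed: left subtree has 3 nodes {fir, moss, mint}, right has 0 { }.
        Root mint: left subtree has 2 nodes {fir, moss}, right has 0 { }.
          Root moss: left subtree has 1 node {fir}, right has 0 { }.
      Root elm: left subtree has 1 node {rye}, right has 3 {poppy, lime, fern}.
        Root lime: left subtree has 1 node {poppy}, right has 1 {fern}.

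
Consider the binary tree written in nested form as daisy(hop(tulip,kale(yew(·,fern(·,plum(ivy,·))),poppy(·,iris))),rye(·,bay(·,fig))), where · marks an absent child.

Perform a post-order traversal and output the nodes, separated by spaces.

Post-order visits the left subtree, then the right subtree, then the node.
At daisy: go left to hop.
  At hop: go left to tulip.
    tulip is a leaf — visit tulip.
  At hop: go right to kale.
    At kale: go left to yew.
      At yew: no left child.
      At yew: go right to fern.
        At fern: no left child.
        At fern: go right to plum.
          At plum: go left to ivy.
            ivy is a leaf — visit ivy.
          At plum: no right child.
          Visit plum.
        Visit fern.
      Visit yew.
    At kale: go right to poppy.
      At poppy: no left child.
      At poppy: go right to iris.
        iris is a leaf — visit iris.
      Visit poppy.
    Visit kale.
  Visit hop.
At daisy: go right to rye.
  At rye: no left child.
  At rye: go right to bay.
    At bay: no left child.
    At bay: go right to fig.
      fig is a leaf — visit fig.
    Visit bay.
  Visit rye.
Visit daisy.

tulip ivy plum fern yew iris poppy kale hop fig bay rye daisy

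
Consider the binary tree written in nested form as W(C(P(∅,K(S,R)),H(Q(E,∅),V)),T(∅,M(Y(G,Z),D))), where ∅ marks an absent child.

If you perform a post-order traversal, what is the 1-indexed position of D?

Post-order visits the left subtree, then the right subtree, then the node.
At W: go left to C.
  At C: go left to P.
    At P: no left child.
    At P: go right to K.
      At K: go left to S.
        S is a leaf — visit S.
      At K: go right to R.
        R is a leaf — visit R.
      Visit K.
    Visit P.
  At C: go right to H.
    At H: go left to Q.
      At Q: go left to E.
        E is a leaf — visit E.
      At Q: no right child.
      Visit Q.
    At H: go right to V.
      V is a leaf — visit V.
    Visit H.
  Visit C.
At W: go right to T.
  At T: no left child.
  At T: go right to M.
    At M: go left to Y.
      At Y: go left to G.
        G is a leaf — visit G.
      At Y: go right to Z.
        Z is a leaf — visit Z.
      Visit Y.
    At M: go right to D.
      D is a leaf — visit D.
    Visit M.
  Visit T.
Visit W.
Full post-order sequence: S, R, K, P, E, Q, V, H, C, G, Z, Y, D, M, T, W.

13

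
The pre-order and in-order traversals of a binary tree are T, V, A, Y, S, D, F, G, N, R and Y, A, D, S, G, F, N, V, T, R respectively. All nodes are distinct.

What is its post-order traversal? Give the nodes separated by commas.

The first element of pre-order is the root; it splits in-order into left and right subtrees.
Root T: left subtree has 8 nodes {Y, A, D, S, G, F, N, V}, right has 1 {R}.
  Root V: left subtree has 7 nodes {Y, A, D, S, G, F, N}, right has 0 { }.
    Root A: left subtree has 1 node {Y}, right has 5 {D, S, G, F, N}.
      Root S: left subtree has 1 node {D}, right has 3 {G, F, N}.
        Root F: left subtree has 1 node {G}, right has 1 {N}.

Y, D, G, N, F, S, A, V, R, T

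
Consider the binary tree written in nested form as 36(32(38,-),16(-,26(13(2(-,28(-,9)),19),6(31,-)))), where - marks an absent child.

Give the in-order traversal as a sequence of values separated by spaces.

In-order visits the left subtree, then the node, then the right subtree.
At 36: go left to 32.
  At 32: go left to 38.
    38 is a leaf — visit 38.
  Visit 32.
  At 32: no right child.
Visit 36.
At 36: go right to 16.
  At 16: no left child.
  Visit 16.
  At 16: go right to 26.
    At 26: go left to 13.
      At 13: go left to 2.
        At 2: no left child.
        Visit 2.
        At 2: go right to 28.
          At 28: no left child.
          Visit 28.
          At 28: go right to 9.
            9 is a leaf — visit 9.
      Visit 13.
      At 13: go right to 19.
        19 is a leaf — visit 19.
    Visit 26.
    At 26: go right to 6.
      At 6: go left to 31.
        31 is a leaf — visit 31.
      Visit 6.
      At 6: no right child.

38 32 36 16 2 28 9 13 19 26 31 6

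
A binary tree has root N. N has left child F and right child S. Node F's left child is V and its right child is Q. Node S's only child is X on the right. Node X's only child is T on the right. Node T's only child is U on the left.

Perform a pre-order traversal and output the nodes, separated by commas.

Pre-order visits the node, then its left subtree, then its right subtree.
Visit N.
At N: go left to F.
  Visit F.
  At F: go left to V.
    V is a leaf — visit V.
  At F: go right to Q.
    Q is a leaf — visit Q.
At N: go right to S.
  Visit S.
  At S: no left child.
  At S: go right to X.
    Visit X.
    At X: no left child.
    At X: go right to T.
      Visit T.
      At T: go left to U.
        U is a leaf — visit U.
      At T: no right child.

N, F, V, Q, S, X, T, U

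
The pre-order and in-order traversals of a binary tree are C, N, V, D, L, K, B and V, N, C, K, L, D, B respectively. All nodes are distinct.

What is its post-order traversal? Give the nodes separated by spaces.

V N K L B D C

The first element of pre-order is the root; it splits in-order into left and right subtrees.
Root C: left subtree has 2 nodes {V, N}, right has 4 {K, L, D, B}.
  Root N: left subtree has 1 node {V}, right has 0 { }.
  Root D: left subtree has 2 nodes {K, L}, right has 1 {B}.
    Root L: left subtree has 1 node {K}, right has 0 { }.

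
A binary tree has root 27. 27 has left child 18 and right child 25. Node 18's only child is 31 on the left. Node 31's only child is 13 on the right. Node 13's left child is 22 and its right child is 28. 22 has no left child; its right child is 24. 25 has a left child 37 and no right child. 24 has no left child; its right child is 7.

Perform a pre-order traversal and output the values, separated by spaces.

Pre-order visits the node, then its left subtree, then its right subtree.
Visit 27.
At 27: go left to 18.
  Visit 18.
  At 18: go left to 31.
    Visit 31.
    At 31: no left child.
    At 31: go right to 13.
      Visit 13.
      At 13: go left to 22.
        Visit 22.
        At 22: no left child.
        At 22: go right to 24.
          Visit 24.
          At 24: no left child.
          At 24: go right to 7.
            7 is a leaf — visit 7.
      At 13: go right to 28.
        28 is a leaf — visit 28.
  At 18: no right child.
At 27: go right to 25.
  Visit 25.
  At 25: go left to 37.
    37 is a leaf — visit 37.
  At 25: no right child.

27 18 31 13 22 24 7 28 25 37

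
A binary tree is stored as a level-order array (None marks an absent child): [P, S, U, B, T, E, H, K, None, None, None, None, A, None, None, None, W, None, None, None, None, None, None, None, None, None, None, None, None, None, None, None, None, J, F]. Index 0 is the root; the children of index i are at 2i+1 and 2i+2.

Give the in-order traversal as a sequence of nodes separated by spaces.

In-order visits the left subtree, then the node, then the right subtree.
At P: go left to S.
  At S: go left to B.
    At B: go left to K.
      At K: no left child.
      Visit K.
      At K: go right to W.
        At W: go left to J.
          J is a leaf — visit J.
        Visit W.
        At W: go right to F.
          F is a leaf — visit F.
    Visit B.
    At B: no right child.
  Visit S.
  At S: go right to T.
    T is a leaf — visit T.
Visit P.
At P: go right to U.
  At U: go left to E.
    At E: no left child.
    Visit E.
    At E: go right to A.
      A is a leaf — visit A.
  Visit U.
  At U: go right to H.
    H is a leaf — visit H.

K J W F B S T P E A U H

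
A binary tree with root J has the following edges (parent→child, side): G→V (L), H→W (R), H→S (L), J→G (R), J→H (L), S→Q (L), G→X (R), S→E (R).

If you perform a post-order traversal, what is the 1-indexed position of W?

Post-order visits the left subtree, then the right subtree, then the node.
At J: go left to H.
  At H: go left to S.
    At S: go left to Q.
      Q is a leaf — visit Q.
    At S: go right to E.
      E is a leaf — visit E.
    Visit S.
  At H: go right to W.
    W is a leaf — visit W.
  Visit H.
At J: go right to G.
  At G: go left to V.
    V is a leaf — visit V.
  At G: go right to X.
    X is a leaf — visit X.
  Visit G.
Visit J.
Full post-order sequence: Q, E, S, W, H, V, X, G, J.

4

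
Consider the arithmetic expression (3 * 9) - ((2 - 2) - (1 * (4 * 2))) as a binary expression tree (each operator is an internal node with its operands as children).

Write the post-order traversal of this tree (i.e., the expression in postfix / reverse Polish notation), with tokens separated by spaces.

3 9 * 2 2 - 1 4 2 * * - -

Post-order on an expression tree gives postfix notation: for each operator, emit left operand, right operand, then the operator.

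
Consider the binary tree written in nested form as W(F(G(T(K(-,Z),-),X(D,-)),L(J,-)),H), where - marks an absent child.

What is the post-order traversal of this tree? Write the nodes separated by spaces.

Z K T D X G J L F H W

Post-order visits the left subtree, then the right subtree, then the node.
At W: go left to F.
  At F: go left to G.
    At G: go left to T.
      At T: go left to K.
        At K: no left child.
        At K: go right to Z.
          Z is a leaf — visit Z.
        Visit K.
      At T: no right child.
      Visit T.
    At G: go right to X.
      At X: go left to D.
        D is a leaf — visit D.
      At X: no right child.
      Visit X.
    Visit G.
  At F: go right to L.
    At L: go left to J.
      J is a leaf — visit J.
    At L: no right child.
    Visit L.
  Visit F.
At W: go right to H.
  H is a leaf — visit H.
Visit W.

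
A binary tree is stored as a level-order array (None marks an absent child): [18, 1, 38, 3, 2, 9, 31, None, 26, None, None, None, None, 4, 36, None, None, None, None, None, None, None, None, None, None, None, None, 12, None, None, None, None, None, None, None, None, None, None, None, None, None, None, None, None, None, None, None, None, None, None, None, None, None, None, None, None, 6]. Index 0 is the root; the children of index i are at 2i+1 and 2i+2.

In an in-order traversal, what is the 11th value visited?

31

In-order visits the left subtree, then the node, then the right subtree.
At 18: go left to 1.
  At 1: go left to 3.
    At 3: no left child.
    Visit 3.
    At 3: go right to 26.
      26 is a leaf — visit 26.
  Visit 1.
  At 1: go right to 2.
    2 is a leaf — visit 2.
Visit 18.
At 18: go right to 38.
  At 38: go left to 9.
    9 is a leaf — visit 9.
  Visit 38.
  At 38: go right to 31.
    At 31: go left to 4.
      At 4: go left to 12.
        At 12: no left child.
        Visit 12.
        At 12: go right to 6.
          6 is a leaf — visit 6.
      Visit 4.
      At 4: no right child.
    Visit 31.
    At 31: go right to 36.
      36 is a leaf — visit 36.
Full in-order sequence: 3, 26, 1, 2, 18, 9, 38, 12, 6, 4, 31, 36.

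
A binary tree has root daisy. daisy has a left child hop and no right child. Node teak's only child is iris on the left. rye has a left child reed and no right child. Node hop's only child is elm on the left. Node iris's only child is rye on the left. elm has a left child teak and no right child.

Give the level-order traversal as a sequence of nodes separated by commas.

Level-order visits nodes level by level from the root, left to right within each level.
Level 0: daisy
Level 1: hop
Level 2: elm
Level 3: teak
Level 4: iris
Level 5: rye
Level 6: reed

daisy, hop, elm, teak, iris, rye, reed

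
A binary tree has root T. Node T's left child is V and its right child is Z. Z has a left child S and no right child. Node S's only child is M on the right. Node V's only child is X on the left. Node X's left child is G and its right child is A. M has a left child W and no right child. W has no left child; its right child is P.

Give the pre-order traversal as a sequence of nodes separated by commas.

Pre-order visits the node, then its left subtree, then its right subtree.
Visit T.
At T: go left to V.
  Visit V.
  At V: go left to X.
    Visit X.
    At X: go left to G.
      G is a leaf — visit G.
    At X: go right to A.
      A is a leaf — visit A.
  At V: no right child.
At T: go right to Z.
  Visit Z.
  At Z: go left to S.
    Visit S.
    At S: no left child.
    At S: go right to M.
      Visit M.
      At M: go left to W.
        Visit W.
        At W: no left child.
        At W: go right to P.
          P is a leaf — visit P.
      At M: no right child.
  At Z: no right child.

T, V, X, G, A, Z, S, M, W, P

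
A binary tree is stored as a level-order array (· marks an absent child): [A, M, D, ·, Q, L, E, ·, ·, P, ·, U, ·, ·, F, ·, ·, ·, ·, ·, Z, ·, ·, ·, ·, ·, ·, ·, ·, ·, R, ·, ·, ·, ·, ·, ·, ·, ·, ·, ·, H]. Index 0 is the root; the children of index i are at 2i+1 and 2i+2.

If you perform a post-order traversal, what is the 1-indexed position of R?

8

Post-order visits the left subtree, then the right subtree, then the node.
At A: go left to M.
  At M: no left child.
  At M: go right to Q.
    At Q: go left to P.
      At P: no left child.
      At P: go right to Z.
        At Z: go left to H.
          H is a leaf — visit H.
        At Z: no right child.
        Visit Z.
      Visit P.
    At Q: no right child.
    Visit Q.
  Visit M.
At A: go right to D.
  At D: go left to L.
    At L: go left to U.
      U is a leaf — visit U.
    At L: no right child.
    Visit L.
  At D: go right to E.
    At E: no left child.
    At E: go right to F.
      At F: no left child.
      At F: go right to R.
        R is a leaf — visit R.
      Visit F.
    Visit E.
  Visit D.
Visit A.
Full post-order sequence: H, Z, P, Q, M, U, L, R, F, E, D, A.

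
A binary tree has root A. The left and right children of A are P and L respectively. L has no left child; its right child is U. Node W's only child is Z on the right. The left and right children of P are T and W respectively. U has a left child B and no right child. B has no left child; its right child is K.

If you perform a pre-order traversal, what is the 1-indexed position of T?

3

Pre-order visits the node, then its left subtree, then its right subtree.
Visit A.
At A: go left to P.
  Visit P.
  At P: go left to T.
    T is a leaf — visit T.
  At P: go right to W.
    Visit W.
    At W: no left child.
    At W: go right to Z.
      Z is a leaf — visit Z.
At A: go right to L.
  Visit L.
  At L: no left child.
  At L: go right to U.
    Visit U.
    At U: go left to B.
      Visit B.
      At B: no left child.
      At B: go right to K.
        K is a leaf — visit K.
    At U: no right child.
Full pre-order sequence: A, P, T, W, Z, L, U, B, K.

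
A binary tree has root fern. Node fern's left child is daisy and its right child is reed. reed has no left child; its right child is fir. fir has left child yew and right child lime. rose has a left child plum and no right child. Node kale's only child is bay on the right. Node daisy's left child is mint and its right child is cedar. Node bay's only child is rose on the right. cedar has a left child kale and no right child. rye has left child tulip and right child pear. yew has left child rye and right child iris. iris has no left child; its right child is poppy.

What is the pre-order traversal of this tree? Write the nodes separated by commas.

fern, daisy, mint, cedar, kale, bay, rose, plum, reed, fir, yew, rye, tulip, pear, iris, poppy, lime

Pre-order visits the node, then its left subtree, then its right subtree.
Visit fern.
At fern: go left to daisy.
  Visit daisy.
  At daisy: go left to mint.
    mint is a leaf — visit mint.
  At daisy: go right to cedar.
    Visit cedar.
    At cedar: go left to kale.
      Visit kale.
      At kale: no left child.
      At kale: go right to bay.
        Visit bay.
        At bay: no left child.
        At bay: go right to rose.
          Visit rose.
          At rose: go left to plum.
            plum is a leaf — visit plum.
          At rose: no right child.
    At cedar: no right child.
At fern: go right to reed.
  Visit reed.
  At reed: no left child.
  At reed: go right to fir.
    Visit fir.
    At fir: go left to yew.
      Visit yew.
      At yew: go left to rye.
        Visit rye.
        At rye: go left to tulip.
          tulip is a leaf — visit tulip.
        At rye: go right to pear.
          pear is a leaf — visit pear.
      At yew: go right to iris.
        Visit iris.
        At iris: no left child.
        At iris: go right to poppy.
          poppy is a leaf — visit poppy.
    At fir: go right to lime.
      lime is a leaf — visit lime.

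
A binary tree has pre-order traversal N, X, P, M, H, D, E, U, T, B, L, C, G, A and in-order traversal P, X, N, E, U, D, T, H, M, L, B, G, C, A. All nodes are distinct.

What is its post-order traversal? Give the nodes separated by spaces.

The first element of pre-order is the root; it splits in-order into left and right subtrees.
Root N: left subtree has 2 nodes {P, X}, right has 11 {E, U, D, T, H, M, L, B, G, C, A}.
  Root X: left subtree has 1 node {P}, right has 0 { }.
  Root M: left subtree has 5 nodes {E, U, D, T, H}, right has 5 {L, B, G, C, A}.
    Root H: left subtree has 4 nodes {E, U, D, T}, right has 0 { }.
      Root D: left subtree has 2 nodes {E, U}, right has 1 {T}.
        Root E: left subtree has 0 nodes { }, right has 1 {U}.
    Root B: left subtree has 1 node {L}, right has 3 {G, C, A}.
      Root C: left subtree has 1 node {G}, right has 1 {A}.

P X U E T D H L G A C B M N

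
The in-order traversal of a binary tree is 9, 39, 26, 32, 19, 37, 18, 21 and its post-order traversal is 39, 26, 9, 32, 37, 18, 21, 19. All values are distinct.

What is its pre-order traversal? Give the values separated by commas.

19, 32, 9, 26, 39, 21, 18, 37

The last element of post-order is the root; it splits in-order into left and right subtrees.
Root 19: left subtree has 4 nodes {9, 39, 26, 32}, right has 3 {37, 18, 21}.
  Root 32: left subtree has 3 nodes {9, 39, 26}, right has 0 { }.
    Root 9: left subtree has 0 nodes { }, right has 2 {39, 26}.
      Root 26: left subtree has 1 node {39}, right has 0 { }.
  Root 21: left subtree has 2 nodes {37, 18}, right has 0 { }.
    Root 18: left subtree has 1 node {37}, right has 0 { }.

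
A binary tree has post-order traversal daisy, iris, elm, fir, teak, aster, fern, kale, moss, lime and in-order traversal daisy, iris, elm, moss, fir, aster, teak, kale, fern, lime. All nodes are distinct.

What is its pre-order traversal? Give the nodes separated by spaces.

The last element of post-order is the root; it splits in-order into left and right subtrees.
Root lime: left subtree has 9 nodes {daisy, iris, elm, moss, fir, aster, teak, kale, fern}, right has 0 { }.
  Root moss: left subtree has 3 nodes {daisy, iris, elm}, right has 5 {fir, aster, teak, kale, fern}.
    Root elm: left subtree has 2 nodes {daisy, iris}, right has 0 { }.
      Root iris: left subtree has 1 node {daisy}, right has 0 { }.
    Root kale: left subtree has 3 nodes {fir, aster, teak}, right has 1 {fern}.
      Root aster: left subtree has 1 node {fir}, right has 1 {teak}.

lime moss elm iris daisy kale aster fir teak fern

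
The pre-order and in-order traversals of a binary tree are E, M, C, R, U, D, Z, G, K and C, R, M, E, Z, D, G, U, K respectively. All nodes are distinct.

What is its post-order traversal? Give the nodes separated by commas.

R, C, M, Z, G, D, K, U, E

The first element of pre-order is the root; it splits in-order into left and right subtrees.
Root E: left subtree has 3 nodes {C, R, M}, right has 5 {Z, D, G, U, K}.
  Root M: left subtree has 2 nodes {C, R}, right has 0 { }.
    Root C: left subtree has 0 nodes { }, right has 1 {R}.
  Root U: left subtree has 3 nodes {Z, D, G}, right has 1 {K}.
    Root D: left subtree has 1 node {Z}, right has 1 {G}.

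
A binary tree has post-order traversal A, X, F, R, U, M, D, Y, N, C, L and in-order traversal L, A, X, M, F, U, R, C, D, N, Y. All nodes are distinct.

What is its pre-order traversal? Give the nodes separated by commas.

L, C, M, X, A, U, F, R, N, D, Y

The last element of post-order is the root; it splits in-order into left and right subtrees.
Root L: left subtree has 0 nodes { }, right has 10 {A, X, M, F, U, R, C, D, N, Y}.
  Root C: left subtree has 6 nodes {A, X, M, F, U, R}, right has 3 {D, N, Y}.
    Root M: left subtree has 2 nodes {A, X}, right has 3 {F, U, R}.
      Root X: left subtree has 1 node {A}, right has 0 { }.
      Root U: left subtree has 1 node {F}, right has 1 {R}.
    Root N: left subtree has 1 node {D}, right has 1 {Y}.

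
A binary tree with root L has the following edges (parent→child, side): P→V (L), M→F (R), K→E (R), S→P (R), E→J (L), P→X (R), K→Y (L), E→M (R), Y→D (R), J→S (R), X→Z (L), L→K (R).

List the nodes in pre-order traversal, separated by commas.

Pre-order visits the node, then its left subtree, then its right subtree.
Visit L.
At L: no left child.
At L: go right to K.
  Visit K.
  At K: go left to Y.
    Visit Y.
    At Y: no left child.
    At Y: go right to D.
      D is a leaf — visit D.
  At K: go right to E.
    Visit E.
    At E: go left to J.
      Visit J.
      At J: no left child.
      At J: go right to S.
        Visit S.
        At S: no left child.
        At S: go right to P.
          Visit P.
          At P: go left to V.
            V is a leaf — visit V.
          At P: go right to X.
            Visit X.
            At X: go left to Z.
              Z is a leaf — visit Z.
            At X: no right child.
    At E: go right to M.
      Visit M.
      At M: no left child.
      At M: go right to F.
        F is a leaf — visit F.

L, K, Y, D, E, J, S, P, V, X, Z, M, F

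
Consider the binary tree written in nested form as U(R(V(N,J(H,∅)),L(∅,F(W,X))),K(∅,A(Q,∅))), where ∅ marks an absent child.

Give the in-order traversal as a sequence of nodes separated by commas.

In-order visits the left subtree, then the node, then the right subtree.
At U: go left to R.
  At R: go left to V.
    At V: go left to N.
      N is a leaf — visit N.
    Visit V.
    At V: go right to J.
      At J: go left to H.
        H is a leaf — visit H.
      Visit J.
      At J: no right child.
  Visit R.
  At R: go right to L.
    At L: no left child.
    Visit L.
    At L: go right to F.
      At F: go left to W.
        W is a leaf — visit W.
      Visit F.
      At F: go right to X.
        X is a leaf — visit X.
Visit U.
At U: go right to K.
  At K: no left child.
  Visit K.
  At K: go right to A.
    At A: go left to Q.
      Q is a leaf — visit Q.
    Visit A.
    At A: no right child.

N, V, H, J, R, L, W, F, X, U, K, Q, A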